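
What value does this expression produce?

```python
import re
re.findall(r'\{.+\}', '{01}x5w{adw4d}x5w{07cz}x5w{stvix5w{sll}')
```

Matches: at [0:39] → '{01}x5w{adw4d}x5w{07cz}x5w{stvix5w{sll}'.
With no groups in the pattern, `findall` gives back each whole match — 1 here.

['{01}x5w{adw4d}x5w{07cz}x5w{stvix5w{sll}']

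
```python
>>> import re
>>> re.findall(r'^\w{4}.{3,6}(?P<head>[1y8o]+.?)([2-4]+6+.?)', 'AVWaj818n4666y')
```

[('8n', '4666y')]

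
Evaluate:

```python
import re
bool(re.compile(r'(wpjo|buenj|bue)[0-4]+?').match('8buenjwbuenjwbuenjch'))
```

False

`re.match` won't scan ahead — the pattern has to work from the very first character.
Here the pattern fails at index 0, so the call returns None, and `bool(None)` is False.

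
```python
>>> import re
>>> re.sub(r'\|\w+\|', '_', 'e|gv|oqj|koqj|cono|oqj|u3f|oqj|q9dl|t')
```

'e_oqj_cono_u3f_q9dl|t'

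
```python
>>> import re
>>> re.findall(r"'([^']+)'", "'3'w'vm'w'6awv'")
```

['3', 'vm', '6awv']

`findall` collects group 1 from each match (3 total).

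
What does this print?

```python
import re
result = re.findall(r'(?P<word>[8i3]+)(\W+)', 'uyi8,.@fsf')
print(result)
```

With 2 capturing groups, `findall` returns a 2-tuple per match.

[('i8', ',.@')]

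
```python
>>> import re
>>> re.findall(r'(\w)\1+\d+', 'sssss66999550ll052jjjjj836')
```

A backreference is literal: `\1` must see the identical characters the first group matched.
Because there's exactly one group, `findall` drops the full match and keeps group 1 from each hit.

['s', 'l', 'j']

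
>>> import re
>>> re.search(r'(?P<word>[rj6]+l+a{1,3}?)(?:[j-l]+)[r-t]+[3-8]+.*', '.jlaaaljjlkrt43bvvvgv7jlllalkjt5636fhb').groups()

The pattern matches one or more of one of [rj6], then one or more of the literal 'l', then 1 to 3 of the literal 'a' (lazy) (captured as 'word'); then one or more of a character in [j-l] (non-capturing group); then one or more of a character in [r-t], then one or more of a character in [3-8]; then zero or more of any character.
Unlike `match`, `search` isn't anchored — it looks for the pattern anywhere in the string.
The match spans [1:38] → 'jlaaaljjlkrt43bvvvgv7jlllalkjt5636fhb'.
Captured: group 1 = 'jlaaa'.

('jlaaa',)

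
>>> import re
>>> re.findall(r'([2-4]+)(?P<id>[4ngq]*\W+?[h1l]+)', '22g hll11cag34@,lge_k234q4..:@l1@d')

Pattern: one or more of a character in [2-4] (captured); then zero or more of one of [4ngq], then one or more of a non-word character (lazy), then one or more of one of [h1l] (captured as 'id').
Multiple groups make `findall` return tuples — one 2-tuple for each match.

[('22', 'g hll11'), ('34', '@,l'), ('234', 'q4..:@l1')]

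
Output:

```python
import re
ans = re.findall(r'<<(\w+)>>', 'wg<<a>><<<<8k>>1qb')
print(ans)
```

['a', '8k']

Matches: at [2:7] match '<<a>>', group 1 = 'a'; at [9:15] match '<<8k>>', group 1 = '8k'.
Because there's exactly one group, `findall` drops the full match and keeps group 1 from each hit.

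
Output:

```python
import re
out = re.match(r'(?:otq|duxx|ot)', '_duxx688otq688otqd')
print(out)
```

None

`re.match` only tries the pattern at the start of the string.
Here position 0 doesn't satisfy it, so the call returns None.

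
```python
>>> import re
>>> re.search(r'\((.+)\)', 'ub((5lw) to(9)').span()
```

`re.search` tries every starting position until one works.
The match spans [2:14] → '((5lw) to(9)'.
Captured: group 1 = '(5lw) to(9'.

(2, 14)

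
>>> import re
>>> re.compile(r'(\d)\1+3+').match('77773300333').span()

(0, 6)

With `match`, the pattern is implicitly anchored at the beginning.
The match spans [0:6] → '777733'.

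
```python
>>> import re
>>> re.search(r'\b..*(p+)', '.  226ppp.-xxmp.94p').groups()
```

The match spans [3:19] → '226ppp.-xxmp.94p'.
Captured: group 1 = 'p'.

('p',)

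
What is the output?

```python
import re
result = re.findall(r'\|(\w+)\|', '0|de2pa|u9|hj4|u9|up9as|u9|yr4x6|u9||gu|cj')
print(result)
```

['de2pa', 'hj4', 'up9as', 'yr4x6', 'gu']

With a single group, `findall` returns only what that group captured — 5 items.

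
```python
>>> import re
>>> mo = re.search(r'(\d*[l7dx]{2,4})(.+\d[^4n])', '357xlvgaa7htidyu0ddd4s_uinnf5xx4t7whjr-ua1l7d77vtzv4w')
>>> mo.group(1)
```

The pattern matches zero or more of a digit, then 2 to 4 of one of [l7dx] (captured); then one or more of any character, then a digit, then any character except [4n] (captured).
`re.search` scans for the first position where the pattern succeeds.
The match spans [0:53] → '357xlvgaa7htidyu0ddd4s_uinnf5xx4t7whjr-ua1l7d77vtzv4w'.
Captured: group 1 = '357xl', group 2 = 'vgaa7htidyu0ddd4s_uinnf5xx4t7whjr-ua1l7d77vtzv4w'.

'357xl'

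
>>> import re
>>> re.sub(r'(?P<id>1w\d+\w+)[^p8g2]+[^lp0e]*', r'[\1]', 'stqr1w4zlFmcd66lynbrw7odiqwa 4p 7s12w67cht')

'stqr[1w4zlFmcd66lynbrw7odiqwa]p 7s12w67cht'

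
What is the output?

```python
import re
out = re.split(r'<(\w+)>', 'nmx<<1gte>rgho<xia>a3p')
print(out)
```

Matches to split on: at [4:10] → '<1gte>'; at [14:19] → '<xia>'.
With a capturing group present, the delimiter's captured portion is kept in the result list.

['nmx<', '1gte', 'rgho', 'xia', 'a3p']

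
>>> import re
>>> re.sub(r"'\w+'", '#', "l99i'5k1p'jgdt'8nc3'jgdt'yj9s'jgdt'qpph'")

'l99i#jgdt#jgdt#jgdt#'

Every occurrence is swapped for '#'.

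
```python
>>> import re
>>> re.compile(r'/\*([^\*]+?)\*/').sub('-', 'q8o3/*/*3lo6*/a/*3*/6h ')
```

'q8o3/*-a-6h '

Matches: at [6:14] → '/*3lo6*/'; at [15:20] → '/*3*/'.
Each match is replaced by '-'.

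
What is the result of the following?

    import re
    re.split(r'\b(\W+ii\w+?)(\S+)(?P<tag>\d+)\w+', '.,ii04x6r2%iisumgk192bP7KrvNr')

['.,ii04x6r2', '%iis', 'umgk192bP', '7', '']

The pattern matches a word boundary (`\b`, zero-width); then one or more of a non-word character, then the literal 'ii', then one or more of a word character (lazy) (captured); then one or more of a non-whitespace character (captured); then one or more of a digit (captured as 'tag'); then one or more of a word character.
Lazy quantifiers expand one character at a time until the remainder of the pattern can match.
Matches to split on: at [10:29] → '%iisumgk192bP7KrvNr'.
Because the pattern has a capturing group, `split` also inserts each captured text between the pieces.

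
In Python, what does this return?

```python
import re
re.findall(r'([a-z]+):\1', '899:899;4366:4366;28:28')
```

[]

One capturing group, so `findall` returns just the captured substring from each match — 0 in all.
Nothing in the string satisfies the pattern, so the list is empty.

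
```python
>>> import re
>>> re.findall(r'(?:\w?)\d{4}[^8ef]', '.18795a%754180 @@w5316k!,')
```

This matches optionally a word character (non-capturing group); then exactly 4 of a digit, then any character except [8ef].
Matches: at [1:7] → '18795a'; at [8:14] → '754180'; at [17:23] → 'w5316k'.
`findall` yields the raw match text (3 of them) because the pattern has no groups.

['18795a', '754180', 'w5316k']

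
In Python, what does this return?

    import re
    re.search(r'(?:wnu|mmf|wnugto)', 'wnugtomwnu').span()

(0, 3)

Alternation tries branches left to right and keeps the first one that lets the overall match succeed at that position.
`re.search` tries every starting position until one works.
The match spans [0:3] → 'wnu'.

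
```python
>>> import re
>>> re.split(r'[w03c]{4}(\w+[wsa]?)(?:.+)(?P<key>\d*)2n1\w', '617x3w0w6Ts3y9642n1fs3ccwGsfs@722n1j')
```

['617x', '6Ts3y9642n1fs3ccwGsfs', '', '']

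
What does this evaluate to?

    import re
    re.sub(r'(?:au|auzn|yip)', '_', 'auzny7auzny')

'_zny7_zny'

Alternation tries branches left to right and keeps the first one that lets the overall match succeed at that position.
Matches: at [0:2] → 'au'; at [6:8] → 'au'.
Each match is replaced by '_'.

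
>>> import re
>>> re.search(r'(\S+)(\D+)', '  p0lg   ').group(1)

The match spans [2:9] → 'p0lg   '.
Captured: group 1 = 'p0lg', group 2 = '   '.

'p0lg'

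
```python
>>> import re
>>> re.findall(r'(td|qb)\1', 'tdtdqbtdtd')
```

['td', 'td']

`\1` is not a pattern — it's the concrete string captured by group 1, re-applied verbatim.
Matches: at [0:4] match 'tdtd', group 1 = 'td'; at [6:10] match 'tdtd', group 1 = 'td'.
Because there's exactly one group, `findall` drops the full match and keeps group 1 from each hit.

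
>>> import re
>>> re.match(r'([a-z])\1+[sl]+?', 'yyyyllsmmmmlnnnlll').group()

'yyyyl'

`\1` has to match the exact text group 1 already captured.
`re.match` won't scan ahead — the pattern has to work from the very first character.
The match spans [0:5] → 'yyyyl'.
Captured: group 1 = 'y'.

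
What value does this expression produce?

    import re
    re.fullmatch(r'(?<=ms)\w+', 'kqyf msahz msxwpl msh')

Because the assertion is zero-width, the text it checks is not consumed and won't appear in the result.
`re.fullmatch` is like wrapping the pattern in `^…$` (in single-line mode).
Here the pattern can't cover the whole string, so the call returns None.

None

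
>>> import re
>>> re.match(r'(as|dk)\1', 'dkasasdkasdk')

None

A backreference is literal: `\1` must see the identical characters the first group matched.
With `match`, the pattern is implicitly anchored at the beginning.
Here the pattern fails at index 0, so the call returns None.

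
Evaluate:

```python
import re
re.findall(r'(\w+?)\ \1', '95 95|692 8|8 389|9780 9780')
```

`\1` has to match the exact text group 1 already captured.
Walking the string: at [0:5] match '95 95', group 1 = '95'; at [18:27] match '9780 9780', group 1 = '9780'.
One capturing group, so `findall` returns just the captured substring from each match — 2 in all.

['95', '9780']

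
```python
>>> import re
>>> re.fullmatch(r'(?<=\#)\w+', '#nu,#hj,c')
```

Lookahead/lookbehind check context without consuming it, so the matched span excludes the asserted characters.
`re.fullmatch` requires the pattern to consume the entire string.
Here there's no way to consume every character, so the call returns None.

None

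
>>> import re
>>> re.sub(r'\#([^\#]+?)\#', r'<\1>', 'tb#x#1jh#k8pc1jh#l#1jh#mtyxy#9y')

'tb<x>1jh<k8pc1jh>l<1jh>mtyxy#9y'

Matches: at [2:5] → '#x#'; at [8:17] → '#k8pc1jh#'; at [18:23] → '#1jh#'.
Each match is replaced using the text its own group 1 captured.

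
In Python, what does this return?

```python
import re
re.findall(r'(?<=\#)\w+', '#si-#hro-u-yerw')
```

['si', 'hro']

The positive lookaround only admits positions where the adjacent text matches; those characters stay outside the span.
No capturing groups, so `findall` returns the 2 full match strings.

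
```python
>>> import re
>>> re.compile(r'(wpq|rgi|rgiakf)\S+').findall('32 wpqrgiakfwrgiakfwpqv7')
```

Because there's exactly one group, `findall` drops the full match and keeps group 1 from the one hit.

['wpq']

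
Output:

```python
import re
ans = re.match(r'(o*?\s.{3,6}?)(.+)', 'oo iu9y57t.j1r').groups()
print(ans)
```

Pattern: zero or more of a literal 'o' (lazy), then whitespace, then 3 to 6 of any character (lazy) (captured); then one or more of any character (captured).
`re.match` only tries the pattern at the start of the string.
The match spans [0:14] → 'oo iu9y57t.j1r'.
Captured: group 1 = 'oo iu9', group 2 = 'y57t.j1r'.

('oo iu9', 'y57t.j1r')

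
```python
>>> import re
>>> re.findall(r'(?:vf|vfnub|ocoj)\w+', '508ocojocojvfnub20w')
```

['ocojocojvfnub20w']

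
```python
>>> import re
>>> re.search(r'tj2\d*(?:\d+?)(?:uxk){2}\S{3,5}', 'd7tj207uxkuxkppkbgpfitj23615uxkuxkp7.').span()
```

The pattern matches the literal 'tj2', then zero or more of a digit; then one or more of a digit (lazy) (non-capturing group); then the literal 'uxk' repeated 2 times, then 3 to 5 of a non-whitespace character.
The match spans [2:18] → 'tj207uxkuxkppkbg'.

(2, 18)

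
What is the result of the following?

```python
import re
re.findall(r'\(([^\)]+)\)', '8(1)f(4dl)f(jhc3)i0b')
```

['1', '4dl', 'jhc3']

Matches: at [1:4] match '(1)', group 1 = '1'; at [5:10] match '(4dl)', group 1 = '4dl'; at [11:17] match '(jhc3)', group 1 = 'jhc3'.
With a single group, `findall` returns only what that group captured — 3 items.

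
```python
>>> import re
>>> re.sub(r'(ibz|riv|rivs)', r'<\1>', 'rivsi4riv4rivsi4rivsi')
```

'<riv>si4<riv>4<riv>si4<riv>si'

Branches in `(...|...)` are attempted left-to-right; the first branch that allows the whole pattern to succeed is taken.
The replacement refers to a captured group, so each match is rewritten using its own captured text.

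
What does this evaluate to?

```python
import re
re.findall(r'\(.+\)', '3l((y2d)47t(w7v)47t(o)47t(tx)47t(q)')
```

['((y2d)47t(w7v)47t(o)47t(tx)47t(q)']

Walking the string: at [2:35] → '((y2d)47t(w7v)47t(o)47t(tx)47t(q)'.
Since nothing is captured, `findall` lists the 1 matched substring directly.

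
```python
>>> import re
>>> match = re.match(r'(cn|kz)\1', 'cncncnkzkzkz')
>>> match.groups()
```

The match spans [0:4] → 'cncn'.
Captured: group 1 = 'cn'.

('cn',)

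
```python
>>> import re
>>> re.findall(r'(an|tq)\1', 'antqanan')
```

['an']

The backreference `\1` re-matches whatever the first group consumed, character for character.
Matches: at [4:8] match 'anan', group 1 = 'an'.
One capturing group, so `findall` returns just the captured substring from the one match — 1 in all.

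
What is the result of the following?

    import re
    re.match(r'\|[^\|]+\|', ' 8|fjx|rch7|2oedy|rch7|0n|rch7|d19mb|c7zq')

None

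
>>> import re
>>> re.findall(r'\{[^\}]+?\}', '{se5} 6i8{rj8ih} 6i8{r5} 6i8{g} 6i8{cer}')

Since nothing is captured, `findall` lists the 5 matched substrings directly.

['{se5}', '{rj8ih}', '{r5}', '{g}', '{cer}']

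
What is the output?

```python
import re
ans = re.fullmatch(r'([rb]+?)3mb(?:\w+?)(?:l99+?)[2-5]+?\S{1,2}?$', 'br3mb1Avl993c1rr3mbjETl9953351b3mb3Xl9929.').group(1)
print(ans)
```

This matches one or more of one of [rb] (lazy) (captured); then the literal '3m', then a literal 'b'; then one or more of a word character (lazy) (non-capturing group); then the literal 'l9', then one or more of the literal '9' (lazy) (non-capturing group); then one or more of a character in [2-5] (lazy), then 1 to 2 of a non-whitespace character (lazy); then anchored at the end.
`re.fullmatch` is like wrapping the pattern in `^…$` (in single-line mode).
The match spans [0:42] → 'br3mb1Avl993c1rr3mbjETl9953351b3mb3Xl9929.'.
Captured: group 1 = 'br'.

br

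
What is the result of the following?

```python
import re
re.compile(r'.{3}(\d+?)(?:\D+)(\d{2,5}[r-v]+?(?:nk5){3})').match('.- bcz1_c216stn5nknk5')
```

None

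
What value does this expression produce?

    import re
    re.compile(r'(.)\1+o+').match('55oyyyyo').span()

(0, 3)

A backreference is literal: `\1` must see the identical characters the first group matched.
`re.match` won't scan ahead — the pattern has to work from the very first character.
The match spans [0:3] → '55o'.
Captured: group 1 = '5'.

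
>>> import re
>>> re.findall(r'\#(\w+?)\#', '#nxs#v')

['nxs']

Matches: at [0:5] match '#nxs#', group 1 = 'nxs'.
One capturing group, so `findall` returns just the captured substring from the one match — 1 in all.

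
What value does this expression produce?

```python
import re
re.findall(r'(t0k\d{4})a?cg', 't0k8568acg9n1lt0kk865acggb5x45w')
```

['t0k8568']

With a single group, `findall` returns only what that group captured — 1 item.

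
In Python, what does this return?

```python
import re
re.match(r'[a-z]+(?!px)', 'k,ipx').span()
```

(0, 1)

The negative lookahead/lookbehind blocks any match where the forbidden context is present.
`re.match` won't scan ahead — the pattern has to work from the very first character.
The match spans [0:1] → 'k'.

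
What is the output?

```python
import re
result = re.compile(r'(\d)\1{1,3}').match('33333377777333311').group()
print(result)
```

The backreference `\1` re-matches whatever the first group consumed, character for character.
`re.match` won't scan ahead — the pattern has to work from the very first character.
The match spans [0:4] → '3333'.
Captured: group 1 = '3'.

3333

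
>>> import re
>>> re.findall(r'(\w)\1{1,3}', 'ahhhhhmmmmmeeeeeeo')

`\1` has to match the exact text group 1 already captured.
Matches: at [1:5] match 'hhhh', group 1 = 'h'; at [6:10] match 'mmmm', group 1 = 'm'; at [11:15] match 'eeee', group 1 = 'e'; at [15:17] match 'ee', group 1 = 'e'.
`findall` collects group 1 from each match (4 total).

['h', 'm', 'e', 'e']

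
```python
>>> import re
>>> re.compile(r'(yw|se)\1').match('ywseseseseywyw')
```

None

With `match`, the pattern is implicitly anchored at the beginning.
Here the string doesn't start with a match, so the call returns None.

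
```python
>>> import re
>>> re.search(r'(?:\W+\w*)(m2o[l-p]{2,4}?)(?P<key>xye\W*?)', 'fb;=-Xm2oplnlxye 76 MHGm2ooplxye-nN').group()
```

This matches one or more of a non-word character, then zero or more of a word character (non-capturing group); then the literal 'm2o', then 2 to 4 of a character in [l-p] (lazy) (captured); then the literal 'xye', then zero or more of a non-word character (lazy) (captured as 'key').
`re.search` tries every starting position until one works.
The match spans [2:16] → ';=-Xm2oplnlxye'.
Captured: group 1 = 'm2oplnl', group 2 = 'xye'.

';=-Xm2oplnlxye'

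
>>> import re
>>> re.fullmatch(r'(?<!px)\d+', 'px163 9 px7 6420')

For `fullmatch`, every character of the input must be accounted for by the pattern.
Here the string isn't matched end-to-end, so the call returns None.

None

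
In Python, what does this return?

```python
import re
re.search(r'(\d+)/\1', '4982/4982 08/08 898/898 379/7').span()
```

The backreference `\1` re-matches whatever the first group consumed, character for character.
`re.search` scans for the first position where the pattern succeeds.
The match spans [0:9] → '4982/4982'.
Captured: group 1 = '4982'.

(0, 9)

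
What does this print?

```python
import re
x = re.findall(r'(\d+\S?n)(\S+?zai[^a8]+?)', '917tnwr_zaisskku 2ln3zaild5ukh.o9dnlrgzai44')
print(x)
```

[('917tn', 'wr_zais'), ('2ln', '3zail'), ('9dn', 'lrgzai4')]

A `+?`/`*?`/`{m,n}?` starts at its minimum and grows only as far as needed for what follows to match.
`findall` packs the 2 group values into a tuple for every match.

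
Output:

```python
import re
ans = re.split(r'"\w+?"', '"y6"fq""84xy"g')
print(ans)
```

Matches to split on: at [0:4] → '"y6"'; at [7:13] → '"84xy"'.
Each match becomes a cut point; 3 segments remain.

['', 'fq"', 'g']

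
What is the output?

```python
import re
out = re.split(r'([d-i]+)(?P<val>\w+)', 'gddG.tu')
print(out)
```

Pattern: one or more of a character in [d-i] (captured); then one or more of a word character (captured as 'val').
Because the pattern has a capturing group, `split` also inserts each captured text between the pieces.

['', 'gdd', 'G', '.tu']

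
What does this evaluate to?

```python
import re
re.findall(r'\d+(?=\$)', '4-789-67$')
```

Lookahead/lookbehind check context without consuming it, so the matched span excludes the asserted characters.
Scanning left to right: at [6:8] → '67'.
`findall` yields the raw match text (1 of them) because the pattern has no groups.

['67']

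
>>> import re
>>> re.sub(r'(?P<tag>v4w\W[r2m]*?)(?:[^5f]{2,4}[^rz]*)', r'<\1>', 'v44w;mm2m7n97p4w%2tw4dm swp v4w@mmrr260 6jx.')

'v44w;mm2m7n97p4w%2tw4dm swp <v4w@>'

Pattern: the literal 'v4w', then a non-word character, then zero or more of one of [r2m] (lazy) (captured as 'tag'); then 2 to 4 of any character except [5f], then zero or more of any character except [rz] (non-capturing group).
Lazy quantifiers expand one character at a time until the remainder of the pattern can match.
Matches: at [28:44] → 'v4w@mmrr260 6jx.'.
Each match is replaced using the text its own group 1 captured.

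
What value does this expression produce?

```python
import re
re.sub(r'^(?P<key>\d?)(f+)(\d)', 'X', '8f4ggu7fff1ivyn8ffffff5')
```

'Xggu7fff1ivyn8ffffff5'

Each match is replaced by 'X'.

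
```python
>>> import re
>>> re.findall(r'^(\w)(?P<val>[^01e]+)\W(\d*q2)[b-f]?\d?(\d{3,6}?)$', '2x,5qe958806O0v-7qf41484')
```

[]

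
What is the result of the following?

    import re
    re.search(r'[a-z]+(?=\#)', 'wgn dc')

None

The lookaround is zero-width — it requires the adjacent text to match without consuming it, so the asserted text isn't part of the match.
`re.search` scans for the first position where the pattern succeeds.
Here no position works, so the call returns None.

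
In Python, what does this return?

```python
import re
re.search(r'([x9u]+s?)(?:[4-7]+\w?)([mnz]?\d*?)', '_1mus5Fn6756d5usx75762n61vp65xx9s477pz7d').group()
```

'us5Fn'

This matches one or more of one of [x9u], then optionally the literal 's' (captured); then one or more of a character in [4-7], then optionally a word character (non-capturing group); then optionally one of [mnz], then zero or more of a digit (lazy) (captured).
`re.search` tries every starting position until one works.
The match spans [3:8] → 'us5Fn'.
Captured: group 1 = 'us', group 2 = 'n'.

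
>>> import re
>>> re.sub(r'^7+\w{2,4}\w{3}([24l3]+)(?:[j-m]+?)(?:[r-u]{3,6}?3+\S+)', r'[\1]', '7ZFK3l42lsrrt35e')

'[2]'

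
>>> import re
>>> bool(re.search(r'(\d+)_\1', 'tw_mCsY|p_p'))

False

The backreference `\1` re-matches whatever the first group consumed, character for character.
`search` walks the string left to right and returns the first match it finds.
Here no position works, so the call returns None, and `bool(None)` is False.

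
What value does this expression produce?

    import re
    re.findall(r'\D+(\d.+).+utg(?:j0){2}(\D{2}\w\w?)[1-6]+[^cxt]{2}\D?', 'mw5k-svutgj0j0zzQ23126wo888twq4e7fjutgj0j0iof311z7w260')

[('5k-svutgj0j0zzQ23126wo888twq4e7f', 'iof3')]

The pattern matches one or more of a non-digit; then a digit, then one or more of any character (captured); then one or more of any character; then the literal 'utg', then the literal 'j0' repeated 2 times; then exactly 2 of a non-digit, then a word character, then optionally a word character (captured); then one or more of a character in [1-6], then exactly 2 of any character except [cxt], then optionally a non-digit.
Walking the string: at [0:51] match 'mw5k-svutgj0j0zzQ23126wo888twq4e7fjutgj0j0iof311z7w', groups = ('5k-svutgj0j0zzQ23126wo888twq4e7f', 'iof3').
With 2 capturing groups, `findall` returns a 2-tuple per match.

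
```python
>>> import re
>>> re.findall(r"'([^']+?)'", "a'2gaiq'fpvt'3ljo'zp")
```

['2gaiq', '3ljo']

With a single group, `findall` returns only what that group captured — 2 items.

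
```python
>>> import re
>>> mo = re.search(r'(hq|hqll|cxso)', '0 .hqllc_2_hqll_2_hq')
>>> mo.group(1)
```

Alternation tries branches left to right and keeps the first one that lets the overall match succeed at that position.
`re.search` tries every starting position until one works.
The match spans [3:5] → 'hq'.
Captured: group 1 = 'hq'.

'hq'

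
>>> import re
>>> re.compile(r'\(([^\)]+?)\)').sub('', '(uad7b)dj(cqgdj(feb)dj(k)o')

Each match is replaced by ''.

'djdjo'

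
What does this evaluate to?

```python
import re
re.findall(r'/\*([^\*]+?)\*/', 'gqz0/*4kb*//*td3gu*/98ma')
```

['4kb', 'td3gu']

Walking the string: at [4:11] match '/*4kb*/', group 1 = '4kb'; at [11:20] match '/*td3gu*/', group 1 = 'td3gu'.
One capturing group, so `findall` returns just the captured substring from each match — 2 in all.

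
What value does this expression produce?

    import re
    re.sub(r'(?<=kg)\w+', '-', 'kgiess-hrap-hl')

'kg--hrap-hl'

Because the assertion is zero-width, the text it checks is not consumed and won't appear in the result.
Matches: at [2:6] → 'iess'.
Every occurrence is swapped for '-'.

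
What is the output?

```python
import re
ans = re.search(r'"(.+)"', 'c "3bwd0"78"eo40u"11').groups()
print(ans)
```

('3bwd0"78"eo40u',)

Unlike `match`, `search` isn't anchored — it looks for the pattern anywhere in the string.
The match spans [2:18] → '"3bwd0"78"eo40u"'.
Captured: group 1 = '3bwd0"78"eo40u'.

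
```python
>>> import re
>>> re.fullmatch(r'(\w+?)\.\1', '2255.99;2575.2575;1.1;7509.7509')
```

`\1` is not a pattern — it's the concrete string captured by group 1, re-applied verbatim.
For `fullmatch`, every character of the input must be accounted for by the pattern.
Here there's no way to consume every character, so the call returns None.

None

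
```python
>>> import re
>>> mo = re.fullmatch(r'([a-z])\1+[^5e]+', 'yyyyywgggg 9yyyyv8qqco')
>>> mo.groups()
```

('y',)

`\1` is not a pattern — it's the concrete string captured by group 1, re-applied verbatim.
`re.fullmatch` is like wrapping the pattern in `^…$` (in single-line mode).
The match spans [0:22] → 'yyyyywgggg 9yyyyv8qqco'.
Captured: group 1 = 'y'.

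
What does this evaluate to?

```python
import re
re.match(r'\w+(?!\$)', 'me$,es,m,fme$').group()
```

'm'

`re.match` won't scan ahead — the pattern has to work from the very first character.
The match spans [0:1] → 'm'.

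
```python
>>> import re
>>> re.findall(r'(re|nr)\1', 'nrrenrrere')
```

['re']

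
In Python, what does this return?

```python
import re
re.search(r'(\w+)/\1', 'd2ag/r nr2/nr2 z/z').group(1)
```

The match spans [7:14] → 'nr2/nr2'.
Captured: group 1 = 'nr2'.

'nr2'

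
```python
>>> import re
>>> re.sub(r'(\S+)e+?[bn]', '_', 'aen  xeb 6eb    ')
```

'_  _ _    '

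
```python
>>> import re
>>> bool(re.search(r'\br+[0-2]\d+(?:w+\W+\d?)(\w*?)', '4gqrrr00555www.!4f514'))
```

Here no position works, so the call returns None, and `bool(None)` is False.

False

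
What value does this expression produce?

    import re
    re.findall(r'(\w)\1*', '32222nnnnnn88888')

After group 1 captures some text, `\1` only succeeds where that same text appears again.
`findall` collects group 1 from each match (4 total).

['3', '2', 'n', '8']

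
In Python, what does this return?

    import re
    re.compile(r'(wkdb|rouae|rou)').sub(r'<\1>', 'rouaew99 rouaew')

'<rouae>w99 <rouae>w'

`|` is ordered: at each position the engine commits to the first alternative that works.
Matches: at [0:5] → 'rouae'; at [9:14] → 'rouae'.
`\1` in the replacement pulls in group 1's text for each match.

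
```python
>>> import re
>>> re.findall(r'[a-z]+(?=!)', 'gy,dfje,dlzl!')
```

Because the assertion is zero-width, the text it checks is not consumed and won't appear in the result.
`findall` yields the raw match text (1 of them) because the pattern has no groups.

['dlzl']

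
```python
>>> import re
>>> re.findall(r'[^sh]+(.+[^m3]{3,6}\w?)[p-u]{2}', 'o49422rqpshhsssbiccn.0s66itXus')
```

The pattern matches one or more of any character except [sh]; then one or more of any character, then 3 to 6 of any character except [m3], then optionally a word character (captured); then exactly 2 of a character in [p-u].
Walking the string: at [0:30] match 'o49422rqpshhsssbiccn.0s66itXus', group 1 = 'shhsssbiccn.0s66itX'.
With a single group, `findall` returns only what that group captured — 1 item.

['shhsssbiccn.0s66itX']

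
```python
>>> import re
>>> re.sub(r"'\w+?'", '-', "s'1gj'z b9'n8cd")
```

"s-z b9'n8cd"

Each match is replaced by '-'.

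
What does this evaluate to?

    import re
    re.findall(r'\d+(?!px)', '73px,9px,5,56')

Because the assertion is negative and zero-width, positions next to the forbidden text are skipped.
Walking the string: at [0:1] → '7'; at [9:10] → '5'; at [11:13] → '56'.
No capturing groups, so `findall` returns the 3 full match strings.

['7', '5', '56']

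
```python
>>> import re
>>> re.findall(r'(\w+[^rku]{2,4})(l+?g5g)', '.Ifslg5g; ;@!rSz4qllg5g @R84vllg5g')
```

This matches one or more of a word character, then 2 to 4 of any character except [rku] (captured); then one or more of a literal 'l' (lazy), then the literal 'g5g' (captured).
Scanning left to right: at [1:8] match 'Ifslg5g', groups = ('Ifs', 'lg5g'); at [13:23] match 'rSz4qllg5g', groups = ('rSz4ql', 'lg5g'); at [25:34] match 'R84vllg5g', groups = ('R84vl', 'lg5g').
`findall` packs the 2 group values into a tuple for every match.

[('Ifs', 'lg5g'), ('rSz4ql', 'lg5g'), ('R84vl', 'lg5g')]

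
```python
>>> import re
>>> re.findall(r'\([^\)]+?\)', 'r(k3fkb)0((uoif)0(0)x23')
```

['(k3fkb)', '((uoif)', '(0)']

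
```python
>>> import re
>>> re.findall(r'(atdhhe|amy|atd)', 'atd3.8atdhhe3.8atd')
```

['atd', 'atdhhe', 'atd']

`|` is ordered: at each position the engine commits to the first alternative that works.
Walking the string: at [0:3] match 'atd', group 1 = 'atd'; at [6:12] match 'atdhhe', group 1 = 'atdhhe'; at [15:18] match 'atd', group 1 = 'atd'.
`findall` collects group 1 from each match (3 total).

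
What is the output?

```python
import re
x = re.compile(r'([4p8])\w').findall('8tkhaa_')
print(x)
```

This matches one of [4p8] (captured); then a word character.
With a single group, `findall` returns only what that group captured — 1 item.

['8']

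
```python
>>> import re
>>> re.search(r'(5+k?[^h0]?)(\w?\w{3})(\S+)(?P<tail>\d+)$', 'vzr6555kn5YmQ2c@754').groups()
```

('555kn', '5YmQ', '2c@75', '4')

The match spans [4:19] → '555kn5YmQ2c@754'.
Captured: group 1 = '555kn', group 2 = '5YmQ', group 3 = '2c@75', group 4 = '4'.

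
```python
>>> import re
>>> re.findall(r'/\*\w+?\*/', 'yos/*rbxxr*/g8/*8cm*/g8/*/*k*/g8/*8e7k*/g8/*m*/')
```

['/*rbxxr*/', '/*8cm*/', '/*k*/', '/*8e7k*/', '/*m*/']

`findall` yields the raw match text (5 of them) because the pattern has no groups.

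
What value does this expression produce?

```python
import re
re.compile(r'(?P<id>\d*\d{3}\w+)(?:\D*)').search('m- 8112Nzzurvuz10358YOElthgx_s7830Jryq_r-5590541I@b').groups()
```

The match spans [3:41] → '8112Nzzurvuz10358YOElthgx_s7830Jryq_r-'.
Captured: group 1 = '8112Nzzurvuz10358YOElthgx_s7830Jryq_r'.

('8112Nzzurvuz10358YOElthgx_s7830Jryq_r',)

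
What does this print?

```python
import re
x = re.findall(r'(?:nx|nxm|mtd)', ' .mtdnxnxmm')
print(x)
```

`|` is ordered: at each position the engine commits to the first alternative that works.
Scanning left to right: at [2:5] → 'mtd'; at [5:7] → 'nx'; at [7:9] → 'nx'.
Since nothing is captured, `findall` lists the 3 matched substrings directly.

['mtd', 'nx', 'nx']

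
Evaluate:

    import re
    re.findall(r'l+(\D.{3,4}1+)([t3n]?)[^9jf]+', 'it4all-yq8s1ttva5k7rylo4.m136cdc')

Pattern: one or more of a literal 'l'; then a non-digit, then 3 to 4 of any character, then one or more of the literal '1' (captured); then optionally one of [t3n] (captured); then one or more of any character except [9jf].
2 groups means the one result is a tuple of 2 captured strings — 1 here.

[('-yq8s1', 't')]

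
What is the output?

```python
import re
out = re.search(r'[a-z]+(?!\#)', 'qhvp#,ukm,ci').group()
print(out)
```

`(?!…)`/`(?<!…)` only lets a position through if the neighbouring text does NOT match; no characters are consumed.
The match spans [0:3] → 'qhv'.

qhv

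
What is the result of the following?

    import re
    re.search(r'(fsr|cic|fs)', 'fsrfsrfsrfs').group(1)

'fsr'

`|` is ordered: at each position the engine commits to the first alternative that works.
Unlike `match`, `search` isn't anchored — it looks for the pattern anywhere in the string.
The match spans [0:3] → 'fsr'.
Captured: group 1 = 'fsr'.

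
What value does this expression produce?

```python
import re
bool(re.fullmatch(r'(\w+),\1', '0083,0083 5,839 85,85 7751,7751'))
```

False

`\1` is not a pattern — it's the concrete string captured by group 1, re-applied verbatim.
For `fullmatch`, every character of the input must be accounted for by the pattern.
Here there's no way to consume every character, so the call returns None, and `bool(None)` is False.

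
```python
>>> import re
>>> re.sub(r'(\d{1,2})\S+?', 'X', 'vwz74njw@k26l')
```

This matches 1 to 2 of a digit (captured); then one or more of a non-whitespace character (lazy).
The `?` after the quantifier makes it lazy — it takes as little as possible before letting the rest of the pattern try.
Matches: at [3:6] → '74n'; at [10:13] → '26l'.
`sub` substitutes 'X' at each match site.

'vwzXjw@kX'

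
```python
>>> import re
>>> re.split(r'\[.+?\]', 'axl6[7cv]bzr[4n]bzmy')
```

Matches to split on: at [4:9] → '[7cv]'; at [12:16] → '[4n]'.
The string is cut at each match, leaving 3 pieces.

['axl6', 'bzr', 'bzmy']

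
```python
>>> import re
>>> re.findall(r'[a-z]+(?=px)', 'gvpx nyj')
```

The lookaround is zero-width — it requires the adjacent text to match without consuming it, so the asserted text isn't part of the match.
Walking the string: at [0:2] → 'gv'.
No capturing groups, so `findall` returns the 1 full match string.

['gv']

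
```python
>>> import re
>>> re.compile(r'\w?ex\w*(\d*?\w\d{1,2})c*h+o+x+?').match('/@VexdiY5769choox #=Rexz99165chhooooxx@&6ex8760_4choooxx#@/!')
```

None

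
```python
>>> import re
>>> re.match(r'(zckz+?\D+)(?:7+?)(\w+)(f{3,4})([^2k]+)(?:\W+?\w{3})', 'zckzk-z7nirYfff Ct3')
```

None

This matches the literal 'zck', then one or more of the literal 'z' (lazy), then one or more of a non-digit (captured); then one or more of a literal '7' (lazy) (non-capturing group); then one or more of a word character (captured); then 3 to 4 of a literal 'f' (captured); then one or more of any character except [2k] (captured); then one or more of a non-word character (lazy), then exactly 3 of a word character (non-capturing group).
`re.match` won't scan ahead — the pattern has to work from the very first character.
Here the pattern fails at index 0, so the call returns None.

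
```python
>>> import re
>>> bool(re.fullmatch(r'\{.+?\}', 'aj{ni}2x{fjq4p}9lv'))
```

False

`re.fullmatch` requires the pattern to consume the entire string.
Here there's no way to consume every character, so the call returns None, and `bool(None)` is False.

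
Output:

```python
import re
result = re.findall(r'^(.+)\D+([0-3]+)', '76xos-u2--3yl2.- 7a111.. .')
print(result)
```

The pattern matches anchored at the start of the string; then one or more of any character (captured); then one or more of a non-digit; then one or more of a character in [0-3] (captured).
Scanning left to right: at [0:22] match '76xos-u2--3yl2.- 7a111', groups = ('76xos-u2--3yl2.- 7', '111').
With 2 capturing groups, `findall` returns a 2-tuple per match.

[('76xos-u2--3yl2.- 7', '111')]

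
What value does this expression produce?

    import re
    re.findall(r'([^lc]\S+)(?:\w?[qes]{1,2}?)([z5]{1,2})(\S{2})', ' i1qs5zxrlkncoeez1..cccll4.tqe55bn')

[(' i1qs5zxrlkncoeez1..cccll4.tq', '55', 'bn')]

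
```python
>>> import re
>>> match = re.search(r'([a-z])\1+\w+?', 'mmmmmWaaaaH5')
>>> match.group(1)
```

After group 1 captures some text, `\1` only succeeds where that same text appears again.
`re.search` tries every starting position until one works.
The match spans [0:6] → 'mmmmmW'.
Captured: group 1 = 'm'.

'm'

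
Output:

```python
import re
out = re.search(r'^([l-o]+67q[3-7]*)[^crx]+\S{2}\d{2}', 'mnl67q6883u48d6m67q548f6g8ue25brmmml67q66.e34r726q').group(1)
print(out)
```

mnl67q6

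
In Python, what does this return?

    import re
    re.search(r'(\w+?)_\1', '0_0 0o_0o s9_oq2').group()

The backreference `\1` re-matches whatever the first group consumed, character for character.
`re.search` scans for the first position where the pattern succeeds.
The match spans [0:3] → '0_0'.
Captured: group 1 = '0'.

'0_0'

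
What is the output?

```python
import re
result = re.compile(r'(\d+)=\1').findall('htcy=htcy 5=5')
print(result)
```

['5']

`\1` has to match the exact text group 1 already captured.
Scanning left to right: at [10:13] match '5=5', group 1 = '5'.
One capturing group, so `findall` returns just the captured substring from the one match — 1 in all.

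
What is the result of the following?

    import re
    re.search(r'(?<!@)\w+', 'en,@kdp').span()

A negative assertion filters positions out without eating any characters.
The match spans [0:2] → 'en'.

(0, 2)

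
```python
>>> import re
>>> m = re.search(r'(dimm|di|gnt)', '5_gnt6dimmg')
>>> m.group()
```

`re.search` tries every starting position until one works.
The match spans [2:5] → 'gnt'.
Captured: group 1 = 'gnt'.

'gnt'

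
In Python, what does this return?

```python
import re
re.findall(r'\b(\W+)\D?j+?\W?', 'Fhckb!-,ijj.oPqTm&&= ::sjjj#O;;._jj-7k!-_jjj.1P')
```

['!-,', '&&= ::', ';;.', '!-']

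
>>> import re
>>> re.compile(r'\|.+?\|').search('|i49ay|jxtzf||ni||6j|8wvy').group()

A non-greedy quantifier consumes as few characters as it can — just enough that the remainder of the pattern still matches from where it stops; whatever follows it matches normally.
The match spans [0:7] → '|i49ay|'.

'|i49ay|'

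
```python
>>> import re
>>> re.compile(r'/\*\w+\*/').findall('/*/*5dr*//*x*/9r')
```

['/*5dr*/', '/*x*/']

Scanning left to right: at [2:9] → '/*5dr*/'; at [9:14] → '/*x*/'.
`findall` yields the raw match text (2 of them) because the pattern has no groups.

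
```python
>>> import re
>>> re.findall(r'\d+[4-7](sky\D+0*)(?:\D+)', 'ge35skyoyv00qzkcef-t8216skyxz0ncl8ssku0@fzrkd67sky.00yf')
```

['skyoyv00', 'skyxz0', 'sky.00']

Pattern: one or more of a digit, then a character in [4-7]; then the literal 'sky', then one or more of a non-digit, then zero or more of a literal '0' (captured); then one or more of a non-digit (non-capturing group).
Matches: at [2:20] match '35skyoyv00qzkcef-t', group 1 = 'skyoyv00'; at [20:33] match '8216skyxz0ncl', group 1 = 'skyxz0'; at [45:55] match '67sky.00yf', group 1 = 'sky.00'.
One capturing group, so `findall` returns just the captured substring from each match — 3 in all.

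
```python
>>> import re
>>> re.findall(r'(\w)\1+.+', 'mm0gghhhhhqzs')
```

A backreference is literal: `\1` must see the identical characters the first group matched.
Matches: at [0:13] match 'mm0gghhhhhqzs', group 1 = 'm'.
`findall` collects group 1 from the one match (1 total).

['m']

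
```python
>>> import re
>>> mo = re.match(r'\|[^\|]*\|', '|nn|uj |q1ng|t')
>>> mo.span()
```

With `match`, the pattern is implicitly anchored at the beginning.
The match spans [0:4] → '|nn|'.

(0, 4)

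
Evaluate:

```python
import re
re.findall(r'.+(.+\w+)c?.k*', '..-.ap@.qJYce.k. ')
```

This matches one or more of any character; then one or more of any character, then one or more of a word character (captured); then optionally the literal 'c', then any character, then zero or more of a literal 'k'.
Matches: at [0:16] match '..-.ap@.qJYce.k.', group 1 = '.k'.
`findall` collects group 1 from the one match (1 total).

['.k']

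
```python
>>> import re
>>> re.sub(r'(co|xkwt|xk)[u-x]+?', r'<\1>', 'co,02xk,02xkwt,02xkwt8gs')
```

'co,02xk,02<xk>t,02<xk>t8gs'

Matches: at [10:13] → 'xkw'; at [17:20] → 'xkw'.
Each match is replaced using the text its own group 1 captured.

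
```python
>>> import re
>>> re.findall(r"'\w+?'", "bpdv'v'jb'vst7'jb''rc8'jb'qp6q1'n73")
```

["'v'", "'vst7'", "'rc8'", "'qp6q1'"]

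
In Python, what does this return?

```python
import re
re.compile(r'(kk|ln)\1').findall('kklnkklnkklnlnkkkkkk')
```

A backreference is literal: `\1` must see the identical characters the first group matched.
Scanning left to right: at [10:14] match 'lnln', group 1 = 'ln'; at [14:18] match 'kkkk', group 1 = 'kk'.
`findall` collects group 1 from each match (2 total).

['ln', 'kk']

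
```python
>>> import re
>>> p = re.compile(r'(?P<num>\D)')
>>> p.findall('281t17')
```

One capturing group, so `findall` returns just the captured substring from the one match — 1 in all.

['t']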